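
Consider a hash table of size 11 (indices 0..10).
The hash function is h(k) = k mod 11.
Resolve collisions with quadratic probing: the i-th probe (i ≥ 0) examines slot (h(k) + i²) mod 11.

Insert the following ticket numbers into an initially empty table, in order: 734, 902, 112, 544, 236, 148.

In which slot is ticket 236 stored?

734 hashes to 8; slot 8 is free -> place at 8.
902 hashes to 0; slot 0 is free -> place at 0.
112 hashes to 2; slot 2 is free -> place at 2.
544 hashes to 5; slot 5 is free -> place at 5.
236 hashes to 5; 5 taken -> place at 6.
148 hashes to 5; 5,6 taken -> place at 9.
Table: [902, —, 112, —, —, 544, 236, —, 734, 148, —]

6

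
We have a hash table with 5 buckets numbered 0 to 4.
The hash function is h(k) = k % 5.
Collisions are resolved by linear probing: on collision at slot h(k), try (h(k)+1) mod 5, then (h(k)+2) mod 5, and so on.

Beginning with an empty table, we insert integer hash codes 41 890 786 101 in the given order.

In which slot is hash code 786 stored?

2

Insert 41: h=1, slot 1 empty -> index 1.
Insert 890: h=0, slot 0 empty -> index 0.
Insert 786: h=1, slot 1 occupied -> index 2.
Insert 101: h=1, slots 1,2 occupied -> index 3.
Table: [890, 41, 786, 101, .]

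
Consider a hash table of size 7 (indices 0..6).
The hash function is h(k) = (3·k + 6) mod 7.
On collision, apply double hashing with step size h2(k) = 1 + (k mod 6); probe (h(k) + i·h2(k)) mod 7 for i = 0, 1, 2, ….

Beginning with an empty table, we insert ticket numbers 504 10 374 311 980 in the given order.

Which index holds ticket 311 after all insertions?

504 hashes to 6; slot 6 is free -> place at 6.
10 hashes to 1; slot 1 is free -> place at 1.
374 hashes to 1, h2=3; 1 taken -> place at 4.
311 hashes to 1, h2=6; 1 taken -> place at 0.
980 hashes to 6, h2=3; 6 taken -> place at 2.
Table: [311, 10, 980, ., 374, ., 504]

0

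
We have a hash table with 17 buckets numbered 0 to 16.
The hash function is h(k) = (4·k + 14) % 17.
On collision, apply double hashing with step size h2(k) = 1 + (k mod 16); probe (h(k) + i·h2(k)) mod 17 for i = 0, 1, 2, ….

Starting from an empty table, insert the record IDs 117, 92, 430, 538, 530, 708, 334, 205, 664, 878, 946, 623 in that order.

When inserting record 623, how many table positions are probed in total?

4

Insert 117: h=6, slot 6 empty → index 6.
Insert 92: h=8, slot 8 empty → index 8.
Insert 430: h=0, slot 0 empty → index 0.
Insert 538: h=7, slot 7 empty → index 7.
Insert 530: h=9, slot 9 empty → index 9.
Insert 708: h=7, h2=5, slot 7 occupied → index 12.
Insert 334: h=7, h2=15, slot 7 occupied → index 5.
Insert 205: h=1, slot 1 empty → index 1.
Insert 664: h=1, h2=9, slot 1 occupied → index 10.
Insert 878: h=7, h2=15, slots 7,5 occupied → index 3.
Insert 946: h=7, h2=3, slots 7,10 occupied → index 13.
Insert 623: h=7, h2=16, slots 7,6,5 occupied → index 4.
Table: [430, 205, —, 878, 623, 334, 117, 538, 92, 530, 664, —, 708, 946, —, —, —]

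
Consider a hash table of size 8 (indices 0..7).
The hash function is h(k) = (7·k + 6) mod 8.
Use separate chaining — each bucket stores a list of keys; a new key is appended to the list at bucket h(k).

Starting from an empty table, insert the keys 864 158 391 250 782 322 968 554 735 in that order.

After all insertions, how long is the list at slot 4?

3

Insert 864: h=6, bucket 6 empty → new chain.
Insert 158: h=0, bucket 0 empty → new chain.
Insert 391: h=7, bucket 7 empty → new chain.
Insert 250: h=4, bucket 4 empty → new chain.
Insert 782: h=0, bucket 0 nonempty → append to chain.
Insert 322: h=4, bucket 4 nonempty → append to chain.
Insert 968: h=6, bucket 6 nonempty → append to chain.
Insert 554: h=4, bucket 4 nonempty → append to chain.
Insert 735: h=7, bucket 7 nonempty → append to chain.
Final buckets:
0: 158 -> 782
1: .
2: .
3: .
4: 250 -> 322 -> 554
5: .
6: 864 -> 968
7: 391 -> 735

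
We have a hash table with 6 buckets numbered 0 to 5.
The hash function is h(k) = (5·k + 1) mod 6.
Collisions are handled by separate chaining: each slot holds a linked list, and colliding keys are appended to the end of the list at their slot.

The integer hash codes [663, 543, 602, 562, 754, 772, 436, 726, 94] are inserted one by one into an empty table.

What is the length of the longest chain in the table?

663 -> bucket 4
543 -> bucket 4 (collision)
602 -> bucket 5
562 -> bucket 3
754 -> bucket 3 (collision)
772 -> bucket 3 (collision)
436 -> bucket 3 (collision)
726 -> bucket 1
94 -> bucket 3 (collision)
Final buckets:
0: —
1: 726
2: —
3: 562 -> 754 -> 772 -> 436 -> 94
4: 663 -> 543
5: 602

5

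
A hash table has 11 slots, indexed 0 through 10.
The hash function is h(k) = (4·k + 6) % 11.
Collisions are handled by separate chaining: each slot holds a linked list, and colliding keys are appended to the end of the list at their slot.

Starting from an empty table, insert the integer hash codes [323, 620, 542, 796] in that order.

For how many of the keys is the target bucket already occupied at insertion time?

Insert 323: h=0, bucket 0 empty -> new chain.
Insert 620: h=0, bucket 0 nonempty -> append to chain.
Insert 542: h=7, bucket 7 empty -> new chain.
Insert 796: h=0, bucket 0 nonempty -> append to chain.
Final buckets:
0: 323 -> 620 -> 796
1: .
2: .
3: .
4: .
5: .
6: .
7: 542
8: .
9: .
10: .

2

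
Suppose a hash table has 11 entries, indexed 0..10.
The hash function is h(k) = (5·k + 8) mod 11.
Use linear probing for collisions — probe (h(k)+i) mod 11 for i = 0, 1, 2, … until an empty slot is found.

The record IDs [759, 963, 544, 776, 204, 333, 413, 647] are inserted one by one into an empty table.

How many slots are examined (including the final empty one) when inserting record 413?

5

759: h=8 => slot 8
963: h=5 => slot 5
544: h=0 => slot 0
776: h=5, probe 5,6 => slot 6
204: h=5, probe 5,6,7 => slot 7
333: h=1 => slot 1
413: h=5, probe 5,6,7,8,9 => slot 9
647: h=9, probe 9,10 => slot 10
Table: [544, 333, ., ., ., 963, 776, 204, 759, 413, 647]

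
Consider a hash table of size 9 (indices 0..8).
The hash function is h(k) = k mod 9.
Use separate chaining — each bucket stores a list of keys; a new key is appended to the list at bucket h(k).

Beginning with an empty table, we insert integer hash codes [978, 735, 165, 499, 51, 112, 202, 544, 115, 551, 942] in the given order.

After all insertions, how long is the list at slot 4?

4

Insert 978: h=6, bucket 6 empty -> new chain.
Insert 735: h=6, bucket 6 nonempty -> append to chain.
Insert 165: h=3, bucket 3 empty -> new chain.
Insert 499: h=4, bucket 4 empty -> new chain.
Insert 51: h=6, bucket 6 nonempty -> append to chain.
Insert 112: h=4, bucket 4 nonempty -> append to chain.
Insert 202: h=4, bucket 4 nonempty -> append to chain.
Insert 544: h=4, bucket 4 nonempty -> append to chain.
Insert 115: h=7, bucket 7 empty -> new chain.
Insert 551: h=2, bucket 2 empty -> new chain.
Insert 942: h=6, bucket 6 nonempty -> append to chain.
Final buckets:
0: .
1: .
2: 551
3: 165
4: 499 -> 112 -> 202 -> 544
5: .
6: 978 -> 735 -> 51 -> 942
7: 115
8: .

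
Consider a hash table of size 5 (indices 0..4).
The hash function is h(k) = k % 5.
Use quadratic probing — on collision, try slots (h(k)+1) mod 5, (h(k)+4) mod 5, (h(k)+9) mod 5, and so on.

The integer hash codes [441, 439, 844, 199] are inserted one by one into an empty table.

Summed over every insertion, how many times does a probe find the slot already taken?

3

441: h=1 -> slot 1
439: h=4 -> slot 4
844: h=4, probe 4,0 -> slot 0
199: h=4, probe 4,0,3 -> slot 3
Table: [844, 441, ∅, 199, 439]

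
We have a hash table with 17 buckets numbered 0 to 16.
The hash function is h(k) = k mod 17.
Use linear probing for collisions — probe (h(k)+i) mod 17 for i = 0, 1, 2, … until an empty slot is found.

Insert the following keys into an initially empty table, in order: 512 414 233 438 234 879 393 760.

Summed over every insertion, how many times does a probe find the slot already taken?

512: h=2 => slot 2
414: h=6 => slot 6
233: h=12 => slot 12
438: h=13 => slot 13
234: h=13, probe 13,14 => slot 14
879: h=12, probe 12,13,14,15 => slot 15
393: h=2, probe 2,3 => slot 3
760: h=12, probe 12,13,14,15,16 => slot 16
Table: [_, _, 512, 393, _, _, 414, _, _, _, _, _, 233, 438, 234, 879, 760]

9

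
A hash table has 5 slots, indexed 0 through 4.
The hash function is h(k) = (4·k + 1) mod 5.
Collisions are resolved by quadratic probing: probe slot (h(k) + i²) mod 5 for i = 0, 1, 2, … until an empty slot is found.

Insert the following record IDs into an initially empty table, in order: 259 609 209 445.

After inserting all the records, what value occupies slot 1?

259: h=2 → slot 2
609: h=2, probe 2,3 → slot 3
209: h=2, probe 2,3,1 → slot 1
445: h=1, probe 1,2,0 → slot 0
Table: [445, 209, 259, 609, —]

209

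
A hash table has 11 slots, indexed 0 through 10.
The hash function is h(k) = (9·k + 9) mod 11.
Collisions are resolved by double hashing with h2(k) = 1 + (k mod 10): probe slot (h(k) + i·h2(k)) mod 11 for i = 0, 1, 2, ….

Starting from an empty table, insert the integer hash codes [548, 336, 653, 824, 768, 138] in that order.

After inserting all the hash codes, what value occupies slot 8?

336

Insert 548: h=2, slot 2 empty => index 2.
Insert 336: h=8, slot 8 empty => index 8.
Insert 653: h=1, slot 1 empty => index 1.
Insert 824: h=0, slot 0 empty => index 0.
Insert 768: h=2, h2=9, slots 2,0 occupied => index 9.
Insert 138: h=8, h2=9, slot 8 occupied => index 6.
Table: [824, 653, 548, —, —, —, 138, —, 336, 768, —]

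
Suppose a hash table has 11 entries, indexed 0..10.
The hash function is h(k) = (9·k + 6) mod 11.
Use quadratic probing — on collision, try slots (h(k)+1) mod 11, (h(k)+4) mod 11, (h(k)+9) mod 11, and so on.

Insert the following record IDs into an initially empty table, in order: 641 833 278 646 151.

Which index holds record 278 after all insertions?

4

641: h=0 → slot 0
833: h=1 → slot 1
278: h=0, probe 0,1,4 → slot 4
646: h=1, probe 1,2 → slot 2
151: h=1, probe 1,2,5 → slot 5
Table: [641, 833, 646, _, 278, 151, _, _, _, _, _]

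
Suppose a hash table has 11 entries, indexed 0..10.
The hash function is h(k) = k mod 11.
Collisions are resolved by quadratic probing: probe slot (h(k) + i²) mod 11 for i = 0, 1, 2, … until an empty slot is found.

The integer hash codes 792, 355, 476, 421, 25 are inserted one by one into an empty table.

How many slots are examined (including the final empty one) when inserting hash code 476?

2

792: h=0 -> slot 0
355: h=3 -> slot 3
476: h=3, probe 3,4 -> slot 4
421: h=3, probe 3,4,7 -> slot 7
25: h=3, probe 3,4,7,1 -> slot 1
Table: [792, 25, —, 355, 476, —, —, 421, —, —, —]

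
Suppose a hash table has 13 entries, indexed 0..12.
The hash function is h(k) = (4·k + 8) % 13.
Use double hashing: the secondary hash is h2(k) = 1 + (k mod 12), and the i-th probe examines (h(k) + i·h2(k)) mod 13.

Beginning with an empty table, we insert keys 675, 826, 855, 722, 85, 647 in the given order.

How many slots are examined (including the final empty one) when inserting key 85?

2

675 hashes to 4; slot 4 is free -> place at 4.
826 hashes to 10; slot 10 is free -> place at 10.
855 hashes to 9; slot 9 is free -> place at 9.
722 hashes to 10, h2=3; 10 taken -> place at 0.
85 hashes to 10, h2=2; 10 taken -> place at 12.
647 hashes to 9, h2=12; 9 taken -> place at 8.
Table: [722, —, —, —, 675, —, —, —, 647, 855, 826, —, 85]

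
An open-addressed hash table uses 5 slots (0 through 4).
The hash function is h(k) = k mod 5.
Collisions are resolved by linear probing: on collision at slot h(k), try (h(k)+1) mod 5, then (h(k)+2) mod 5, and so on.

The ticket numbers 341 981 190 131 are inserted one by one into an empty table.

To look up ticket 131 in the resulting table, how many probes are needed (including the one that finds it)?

341 hashes to 1; slot 1 is free → place at 1.
981 hashes to 1; 1 taken → place at 2.
190 hashes to 0; slot 0 is free → place at 0.
131 hashes to 1; 1,2 taken → place at 3.
Table: [190, 341, 981, 131, ∅]
Lookup 131: h=1, probe 1,2,3 → found at 3.

3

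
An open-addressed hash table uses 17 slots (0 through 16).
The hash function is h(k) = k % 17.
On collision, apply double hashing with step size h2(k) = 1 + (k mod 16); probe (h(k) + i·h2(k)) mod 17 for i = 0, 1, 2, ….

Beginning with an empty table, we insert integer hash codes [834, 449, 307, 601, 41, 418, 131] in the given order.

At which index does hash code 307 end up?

5

834: h=1 -> slot 1
449: h=7 -> slot 7
307: h=1, h2=4, probe 1,5 -> slot 5
601: h=6 -> slot 6
41: h=7, h2=10, probe 7,0 -> slot 0
418: h=10 -> slot 10
131: h=12 -> slot 12
Table: [41, 834, ∅, ∅, ∅, 307, 601, 449, ∅, ∅, 418, ∅, 131, ∅, ∅, ∅, ∅]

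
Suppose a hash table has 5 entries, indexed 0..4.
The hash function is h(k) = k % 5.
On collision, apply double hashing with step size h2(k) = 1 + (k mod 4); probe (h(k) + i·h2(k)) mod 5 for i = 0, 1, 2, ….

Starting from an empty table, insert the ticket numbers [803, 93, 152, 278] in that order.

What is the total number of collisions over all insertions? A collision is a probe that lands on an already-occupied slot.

2

803: h=3 => slot 3
93: h=3, h2=2, probe 3,0 => slot 0
152: h=2 => slot 2
278: h=3, h2=3, probe 3,1 => slot 1
Table: [93, 278, 152, 803, —]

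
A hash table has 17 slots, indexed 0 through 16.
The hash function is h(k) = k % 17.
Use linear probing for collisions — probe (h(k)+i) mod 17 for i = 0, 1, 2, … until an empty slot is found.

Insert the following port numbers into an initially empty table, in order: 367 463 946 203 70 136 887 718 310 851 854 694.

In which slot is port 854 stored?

7

367: h=10 => slot 10
463: h=4 => slot 4
946: h=11 => slot 11
203: h=16 => slot 16
70: h=2 => slot 2
136: h=0 => slot 0
887: h=3 => slot 3
718: h=4, probe 4,5 => slot 5
310: h=4, probe 4,5,6 => slot 6
851: h=1 => slot 1
854: h=4, probe 4,5,6,7 => slot 7
694: h=14 => slot 14
Table: [136, 851, 70, 887, 463, 718, 310, 854, ., ., 367, 946, ., ., 694, ., 203]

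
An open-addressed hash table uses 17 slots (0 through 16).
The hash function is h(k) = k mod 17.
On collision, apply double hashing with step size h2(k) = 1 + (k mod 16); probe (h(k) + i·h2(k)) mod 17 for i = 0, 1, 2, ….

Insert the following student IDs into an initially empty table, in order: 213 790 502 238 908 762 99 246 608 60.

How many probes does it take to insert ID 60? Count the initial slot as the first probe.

213 hashes to 9; slot 9 is free -> place at 9.
790 hashes to 8; slot 8 is free -> place at 8.
502 hashes to 9, h2=7; 9 taken -> place at 16.
238 hashes to 0; slot 0 is free -> place at 0.
908 hashes to 7; slot 7 is free -> place at 7.
762 hashes to 14; slot 14 is free -> place at 14.
99 hashes to 14, h2=4; 14 taken -> place at 1.
246 hashes to 8, h2=7; 8 taken -> place at 15.
608 hashes to 13; slot 13 is free -> place at 13.
60 hashes to 9, h2=13; 9 taken -> place at 5.
Table: [238, 99, —, —, —, 60, —, 908, 790, 213, —, —, —, 608, 762, 246, 502]

2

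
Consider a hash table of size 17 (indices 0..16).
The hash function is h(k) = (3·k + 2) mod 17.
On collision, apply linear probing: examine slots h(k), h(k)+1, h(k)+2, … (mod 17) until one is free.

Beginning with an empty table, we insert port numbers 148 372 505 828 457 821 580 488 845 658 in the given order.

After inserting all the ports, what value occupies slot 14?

148 hashes to 4; slot 4 is free -> place at 4.
372 hashes to 13; slot 13 is free -> place at 13.
505 hashes to 4; 4 taken -> place at 5.
828 hashes to 4; 4,5 taken -> place at 6.
457 hashes to 13; 13 taken -> place at 14.
821 hashes to 0; slot 0 is free -> place at 0.
580 hashes to 8; slot 8 is free -> place at 8.
488 hashes to 4; 4,5,6 taken -> place at 7.
845 hashes to 4; 4,5,6,7,8 taken -> place at 9.
658 hashes to 4; 4,5,6,7,8,9 taken -> place at 10.
Table: [821, -, -, -, 148, 505, 828, 488, 580, 845, 658, -, -, 372, 457, -, -]

457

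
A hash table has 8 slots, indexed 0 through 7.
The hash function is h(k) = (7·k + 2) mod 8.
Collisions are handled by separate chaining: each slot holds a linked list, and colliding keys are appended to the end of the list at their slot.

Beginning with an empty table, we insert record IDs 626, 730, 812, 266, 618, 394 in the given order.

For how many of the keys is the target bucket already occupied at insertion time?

Insert 626: h=0, bucket 0 empty -> new chain.
Insert 730: h=0, bucket 0 nonempty -> append to chain.
Insert 812: h=6, bucket 6 empty -> new chain.
Insert 266: h=0, bucket 0 nonempty -> append to chain.
Insert 618: h=0, bucket 0 nonempty -> append to chain.
Insert 394: h=0, bucket 0 nonempty -> append to chain.
Final buckets:
0: 626 -> 730 -> 266 -> 618 -> 394
1: -
2: -
3: -
4: -
5: -
6: 812
7: -

4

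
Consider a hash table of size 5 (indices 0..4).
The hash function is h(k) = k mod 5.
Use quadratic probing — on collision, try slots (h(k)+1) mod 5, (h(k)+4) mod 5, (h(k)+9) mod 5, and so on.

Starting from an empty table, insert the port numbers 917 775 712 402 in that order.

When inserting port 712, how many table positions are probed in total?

2

Insert 917: h=2, slot 2 empty => index 2.
Insert 775: h=0, slot 0 empty => index 0.
Insert 712: h=2, slot 2 occupied => index 3.
Insert 402: h=2, slots 2,3 occupied => index 1.
Table: [775, 402, 917, 712, -]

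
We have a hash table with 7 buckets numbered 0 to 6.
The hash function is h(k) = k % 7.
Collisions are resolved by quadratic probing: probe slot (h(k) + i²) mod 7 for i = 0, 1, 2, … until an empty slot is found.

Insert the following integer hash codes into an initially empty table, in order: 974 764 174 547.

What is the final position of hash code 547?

974 hashes to 1; slot 1 is free → place at 1.
764 hashes to 1; 1 taken → place at 2.
174 hashes to 6; slot 6 is free → place at 6.
547 hashes to 1; 1,2 taken → place at 5.
Table: [., 974, 764, ., ., 547, 174]

5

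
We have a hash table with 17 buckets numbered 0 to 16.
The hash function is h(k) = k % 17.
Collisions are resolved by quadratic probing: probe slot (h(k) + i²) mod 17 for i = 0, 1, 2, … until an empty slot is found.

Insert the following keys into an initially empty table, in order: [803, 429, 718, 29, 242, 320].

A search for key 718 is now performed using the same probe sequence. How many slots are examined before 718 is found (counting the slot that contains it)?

Insert 803: h=4, slot 4 empty → index 4.
Insert 429: h=4, slot 4 occupied → index 5.
Insert 718: h=4, slots 4,5 occupied → index 8.
Insert 29: h=12, slot 12 empty → index 12.
Insert 242: h=4, slots 4,5,8 occupied → index 13.
Insert 320: h=14, slot 14 empty → index 14.
Table: [-, -, -, -, 803, 429, -, -, 718, -, -, -, 29, 242, 320, -, -]
Lookup 718: h=4, probe 4,5,8 → found at 8.

3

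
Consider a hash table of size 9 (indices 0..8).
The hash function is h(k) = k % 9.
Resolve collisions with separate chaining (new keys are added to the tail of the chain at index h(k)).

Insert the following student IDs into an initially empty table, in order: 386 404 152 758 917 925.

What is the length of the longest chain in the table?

Insert 386: h=8, bucket 8 empty -> new chain.
Insert 404: h=8, bucket 8 nonempty -> append to chain.
Insert 152: h=8, bucket 8 nonempty -> append to chain.
Insert 758: h=2, bucket 2 empty -> new chain.
Insert 917: h=8, bucket 8 nonempty -> append to chain.
Insert 925: h=7, bucket 7 empty -> new chain.
Final buckets:
0: —
1: —
2: 758
3: —
4: —
5: —
6: —
7: 925
8: 386 -> 404 -> 152 -> 917

4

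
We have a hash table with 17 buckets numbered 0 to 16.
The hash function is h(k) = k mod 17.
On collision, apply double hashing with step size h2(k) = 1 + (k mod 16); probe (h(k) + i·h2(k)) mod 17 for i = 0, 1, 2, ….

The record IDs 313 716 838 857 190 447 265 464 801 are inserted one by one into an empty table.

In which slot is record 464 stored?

6

313: h=7 => slot 7
716: h=2 => slot 2
838: h=5 => slot 5
857: h=7, h2=10, probe 7,0 => slot 0
190: h=3 => slot 3
447: h=5, h2=16, probe 5,4 => slot 4
265: h=10 => slot 10
464: h=5, h2=1, probe 5,6 => slot 6
801: h=2, h2=2, probe 2,4,6,8 => slot 8
Table: [857, ., 716, 190, 447, 838, 464, 313, 801, ., 265, ., ., ., ., ., .]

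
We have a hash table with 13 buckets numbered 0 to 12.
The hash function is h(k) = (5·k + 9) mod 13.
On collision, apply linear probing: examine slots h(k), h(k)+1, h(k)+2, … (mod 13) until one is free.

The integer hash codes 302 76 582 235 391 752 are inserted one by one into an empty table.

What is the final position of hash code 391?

Insert 302: h=11, slot 11 empty -> index 11.
Insert 76: h=12, slot 12 empty -> index 12.
Insert 582: h=7, slot 7 empty -> index 7.
Insert 235: h=1, slot 1 empty -> index 1.
Insert 391: h=1, slot 1 occupied -> index 2.
Insert 752: h=12, slot 12 occupied -> index 0.
Table: [752, 235, 391, -, -, -, -, 582, -, -, -, 302, 76]

2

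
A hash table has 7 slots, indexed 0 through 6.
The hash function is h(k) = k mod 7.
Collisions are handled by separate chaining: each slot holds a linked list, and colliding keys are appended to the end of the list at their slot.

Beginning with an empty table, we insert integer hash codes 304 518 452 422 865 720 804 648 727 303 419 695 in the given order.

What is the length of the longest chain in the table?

Insert 304: h=3, bucket 3 empty -> new chain.
Insert 518: h=0, bucket 0 empty -> new chain.
Insert 452: h=4, bucket 4 empty -> new chain.
Insert 422: h=2, bucket 2 empty -> new chain.
Insert 865: h=4, bucket 4 nonempty -> append to chain.
Insert 720: h=6, bucket 6 empty -> new chain.
Insert 804: h=6, bucket 6 nonempty -> append to chain.
Insert 648: h=4, bucket 4 nonempty -> append to chain.
Insert 727: h=6, bucket 6 nonempty -> append to chain.
Insert 303: h=2, bucket 2 nonempty -> append to chain.
Insert 419: h=6, bucket 6 nonempty -> append to chain.
Insert 695: h=2, bucket 2 nonempty -> append to chain.
Final buckets:
0: 518
1: .
2: 422 -> 303 -> 695
3: 304
4: 452 -> 865 -> 648
5: .
6: 720 -> 804 -> 727 -> 419

4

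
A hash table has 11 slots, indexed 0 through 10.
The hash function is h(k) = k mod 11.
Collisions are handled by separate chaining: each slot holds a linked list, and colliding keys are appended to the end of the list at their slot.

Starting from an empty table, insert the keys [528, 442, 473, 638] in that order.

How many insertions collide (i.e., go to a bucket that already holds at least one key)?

2

528 -> bucket 0
442 -> bucket 2
473 -> bucket 0 (collision)
638 -> bucket 0 (collision)
Final buckets:
0: 528 -> 473 -> 638
1: -
2: 442
3: -
4: -
5: -
6: -
7: -
8: -
9: -
10: -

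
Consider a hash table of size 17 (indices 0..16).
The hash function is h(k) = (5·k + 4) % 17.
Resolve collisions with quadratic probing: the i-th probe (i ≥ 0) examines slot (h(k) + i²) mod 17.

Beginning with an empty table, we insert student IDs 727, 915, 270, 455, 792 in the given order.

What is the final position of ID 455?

Insert 727: h=1, slot 1 empty -> index 1.
Insert 915: h=6, slot 6 empty -> index 6.
Insert 270: h=11, slot 11 empty -> index 11.
Insert 455: h=1, slot 1 occupied -> index 2.
Insert 792: h=3, slot 3 empty -> index 3.
Table: [—, 727, 455, 792, —, —, 915, —, —, —, —, 270, —, —, —, —, —]

2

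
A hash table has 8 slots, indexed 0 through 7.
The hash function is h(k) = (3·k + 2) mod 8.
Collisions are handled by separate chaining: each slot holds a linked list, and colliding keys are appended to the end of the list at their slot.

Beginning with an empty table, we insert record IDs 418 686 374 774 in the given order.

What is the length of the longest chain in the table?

3

418 → bucket 0
686 → bucket 4
374 → bucket 4 (collision)
774 → bucket 4 (collision)
Final buckets:
0: 418
1: .
2: .
3: .
4: 686 -> 374 -> 774
5: .
6: .
7: .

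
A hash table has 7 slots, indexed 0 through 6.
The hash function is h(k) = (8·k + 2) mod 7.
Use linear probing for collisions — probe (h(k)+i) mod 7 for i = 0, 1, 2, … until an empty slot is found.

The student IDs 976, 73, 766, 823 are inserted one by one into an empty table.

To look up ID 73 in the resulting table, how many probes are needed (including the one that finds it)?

976 hashes to 5; slot 5 is free => place at 5.
73 hashes to 5; 5 taken => place at 6.
766 hashes to 5; 5,6 taken => place at 0.
823 hashes to 6; 6,0 taken => place at 1.
Table: [766, 823, ∅, ∅, ∅, 976, 73]
Lookup 73: h=5, probe 5,6 → found at 6.

2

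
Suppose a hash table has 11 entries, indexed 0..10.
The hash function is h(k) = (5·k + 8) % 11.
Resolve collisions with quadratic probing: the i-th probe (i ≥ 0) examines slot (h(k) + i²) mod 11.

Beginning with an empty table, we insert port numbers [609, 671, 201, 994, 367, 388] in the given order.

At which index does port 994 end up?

7

609 hashes to 6; slot 6 is free → place at 6.
671 hashes to 8; slot 8 is free → place at 8.
201 hashes to 1; slot 1 is free → place at 1.
994 hashes to 6; 6 taken → place at 7.
367 hashes to 6; 6,7 taken → place at 10.
388 hashes to 1; 1 taken → place at 2.
Table: [—, 201, 388, —, —, —, 609, 994, 671, —, 367]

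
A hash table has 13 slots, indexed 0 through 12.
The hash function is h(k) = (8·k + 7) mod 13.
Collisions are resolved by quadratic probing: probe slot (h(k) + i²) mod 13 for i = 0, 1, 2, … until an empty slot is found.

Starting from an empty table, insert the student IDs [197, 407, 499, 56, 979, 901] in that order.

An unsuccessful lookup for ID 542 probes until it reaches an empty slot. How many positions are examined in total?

2

197 hashes to 10; slot 10 is free → place at 10.
407 hashes to 0; slot 0 is free → place at 0.
499 hashes to 8; slot 8 is free → place at 8.
56 hashes to 0; 0 taken → place at 1.
979 hashes to 0; 0,1 taken → place at 4.
901 hashes to 0; 0,1,4 taken → place at 9.
Table: [407, 56, ∅, ∅, 979, ∅, ∅, ∅, 499, 901, 197, ∅, ∅]
Lookup 542: h=1, probe 1,2 → slot 2 empty, not found.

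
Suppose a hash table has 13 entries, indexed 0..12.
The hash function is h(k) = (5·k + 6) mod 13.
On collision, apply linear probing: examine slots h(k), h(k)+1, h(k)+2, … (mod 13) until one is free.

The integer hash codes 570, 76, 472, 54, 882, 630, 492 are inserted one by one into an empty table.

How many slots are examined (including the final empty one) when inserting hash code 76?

2

570 hashes to 9; slot 9 is free → place at 9.
76 hashes to 9; 9 taken → place at 10.
472 hashes to 0; slot 0 is free → place at 0.
54 hashes to 3; slot 3 is free → place at 3.
882 hashes to 9; 9,10 taken → place at 11.
630 hashes to 10; 10,11 taken → place at 12.
492 hashes to 9; 9,10,11,12,0 taken → place at 1.
Table: [472, 492, ∅, 54, ∅, ∅, ∅, ∅, ∅, 570, 76, 882, 630]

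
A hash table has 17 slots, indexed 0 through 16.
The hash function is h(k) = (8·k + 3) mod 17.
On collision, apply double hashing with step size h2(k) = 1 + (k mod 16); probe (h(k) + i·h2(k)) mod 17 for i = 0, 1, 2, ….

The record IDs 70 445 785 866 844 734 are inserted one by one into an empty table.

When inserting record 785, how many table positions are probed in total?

2

70 hashes to 2; slot 2 is free => place at 2.
445 hashes to 10; slot 10 is free => place at 10.
785 hashes to 10, h2=2; 10 taken => place at 12.
866 hashes to 12, h2=3; 12 taken => place at 15.
844 hashes to 6; slot 6 is free => place at 6.
734 hashes to 10, h2=15; 10 taken => place at 8.
Table: [_, _, 70, _, _, _, 844, _, 734, _, 445, _, 785, _, _, 866, _]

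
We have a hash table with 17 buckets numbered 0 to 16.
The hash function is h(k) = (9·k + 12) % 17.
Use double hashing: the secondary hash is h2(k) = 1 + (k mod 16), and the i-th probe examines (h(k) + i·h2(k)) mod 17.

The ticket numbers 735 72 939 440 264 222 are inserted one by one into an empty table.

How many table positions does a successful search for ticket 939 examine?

735 hashes to 14; slot 14 is free → place at 14.
72 hashes to 14, h2=9; 14 taken → place at 6.
939 hashes to 14, h2=12; 14 taken → place at 9.
440 hashes to 11; slot 11 is free → place at 11.
264 hashes to 8; slot 8 is free → place at 8.
222 hashes to 4; slot 4 is free → place at 4.
Table: [_, _, _, _, 222, _, 72, _, 264, 939, _, 440, _, _, 735, _, _]
Lookup 939: h=14, h2=12, probe 14,9 → found at 9.

2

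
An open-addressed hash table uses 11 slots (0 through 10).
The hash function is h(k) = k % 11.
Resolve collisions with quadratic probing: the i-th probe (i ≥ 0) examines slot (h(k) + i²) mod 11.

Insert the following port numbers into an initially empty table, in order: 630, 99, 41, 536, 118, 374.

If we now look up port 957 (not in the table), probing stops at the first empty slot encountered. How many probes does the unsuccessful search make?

5

630: h=3 -> slot 3
99: h=0 -> slot 0
41: h=8 -> slot 8
536: h=8, probe 8,9 -> slot 9
118: h=8, probe 8,9,1 -> slot 1
374: h=0, probe 0,1,4 -> slot 4
Table: [99, 118, ., 630, 374, ., ., ., 41, 536, .]
Lookup 957: h=0, probe 0,1,4,9,5 → slot 5 empty, not found.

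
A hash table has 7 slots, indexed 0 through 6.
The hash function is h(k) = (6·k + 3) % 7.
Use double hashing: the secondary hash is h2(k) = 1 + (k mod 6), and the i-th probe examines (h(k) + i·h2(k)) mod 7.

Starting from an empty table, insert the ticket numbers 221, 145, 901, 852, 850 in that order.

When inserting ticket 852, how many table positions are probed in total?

221 hashes to 6; slot 6 is free -> place at 6.
145 hashes to 5; slot 5 is free -> place at 5.
901 hashes to 5, h2=2; 5 taken -> place at 0.
852 hashes to 5, h2=1; 5,6,0 taken -> place at 1.
850 hashes to 0, h2=5; 0,5 taken -> place at 3.
Table: [901, 852, —, 850, —, 145, 221]

4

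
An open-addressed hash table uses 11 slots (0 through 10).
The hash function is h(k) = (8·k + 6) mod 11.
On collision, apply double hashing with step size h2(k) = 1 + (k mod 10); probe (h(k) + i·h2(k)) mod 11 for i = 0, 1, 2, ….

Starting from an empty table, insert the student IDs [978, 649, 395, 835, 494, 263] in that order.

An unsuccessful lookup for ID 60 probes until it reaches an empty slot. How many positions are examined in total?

4

Insert 978: h=9, slot 9 empty -> index 9.
Insert 649: h=6, slot 6 empty -> index 6.
Insert 395: h=9, h2=6, slot 9 occupied -> index 4.
Insert 835: h=9, h2=6, slots 9,4 occupied -> index 10.
Insert 494: h=9, h2=5, slot 9 occupied -> index 3.
Insert 263: h=9, h2=4, slot 9 occupied -> index 2.
Table: [—, —, 263, 494, 395, —, 649, —, —, 978, 835]
Lookup 60: h=2, h2=1, probe 2,3,4,5 → slot 5 empty, not found.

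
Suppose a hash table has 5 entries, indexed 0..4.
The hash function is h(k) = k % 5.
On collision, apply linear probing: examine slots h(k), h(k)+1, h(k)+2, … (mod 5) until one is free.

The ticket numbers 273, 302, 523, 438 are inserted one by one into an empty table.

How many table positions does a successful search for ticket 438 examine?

3

273: h=3 -> slot 3
302: h=2 -> slot 2
523: h=3, probe 3,4 -> slot 4
438: h=3, probe 3,4,0 -> slot 0
Table: [438, ∅, 302, 273, 523]
Lookup 438: h=3, probe 3,4,0 → found at 0.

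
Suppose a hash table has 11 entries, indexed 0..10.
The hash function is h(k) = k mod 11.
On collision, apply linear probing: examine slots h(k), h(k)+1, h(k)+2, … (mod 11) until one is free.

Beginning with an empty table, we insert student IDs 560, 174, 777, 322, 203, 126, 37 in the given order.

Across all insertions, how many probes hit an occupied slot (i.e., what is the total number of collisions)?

Insert 560: h=10, slot 10 empty => index 10.
Insert 174: h=9, slot 9 empty => index 9.
Insert 777: h=7, slot 7 empty => index 7.
Insert 322: h=3, slot 3 empty => index 3.
Insert 203: h=5, slot 5 empty => index 5.
Insert 126: h=5, slot 5 occupied => index 6.
Insert 37: h=4, slot 4 empty => index 4.
Table: [_, _, _, 322, 37, 203, 126, 777, _, 174, 560]

1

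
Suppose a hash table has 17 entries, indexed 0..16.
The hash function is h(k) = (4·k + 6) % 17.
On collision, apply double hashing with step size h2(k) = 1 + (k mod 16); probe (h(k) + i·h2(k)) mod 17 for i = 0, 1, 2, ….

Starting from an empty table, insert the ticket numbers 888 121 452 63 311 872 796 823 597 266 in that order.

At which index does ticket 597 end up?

15

Insert 888: h=5, slot 5 empty -> index 5.
Insert 121: h=14, slot 14 empty -> index 14.
Insert 452: h=12, slot 12 empty -> index 12.
Insert 63: h=3, slot 3 empty -> index 3.
Insert 311: h=9, slot 9 empty -> index 9.
Insert 872: h=9, h2=9, slot 9 occupied -> index 1.
Insert 796: h=11, slot 11 empty -> index 11.
Insert 823: h=0, slot 0 empty -> index 0.
Insert 597: h=14, h2=6, slots 14,3,9 occupied -> index 15.
Insert 266: h=16, slot 16 empty -> index 16.
Table: [823, 872, ., 63, ., 888, ., ., ., 311, ., 796, 452, ., 121, 597, 266]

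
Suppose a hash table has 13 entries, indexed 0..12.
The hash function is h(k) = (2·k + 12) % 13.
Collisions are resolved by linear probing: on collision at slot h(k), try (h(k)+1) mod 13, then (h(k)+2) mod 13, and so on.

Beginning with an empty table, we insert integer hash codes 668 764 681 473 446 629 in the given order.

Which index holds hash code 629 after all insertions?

668 hashes to 9; slot 9 is free => place at 9.
764 hashes to 6; slot 6 is free => place at 6.
681 hashes to 9; 9 taken => place at 10.
473 hashes to 9; 9,10 taken => place at 11.
446 hashes to 7; slot 7 is free => place at 7.
629 hashes to 9; 9,10,11 taken => place at 12.
Table: [∅, ∅, ∅, ∅, ∅, ∅, 764, 446, ∅, 668, 681, 473, 629]

12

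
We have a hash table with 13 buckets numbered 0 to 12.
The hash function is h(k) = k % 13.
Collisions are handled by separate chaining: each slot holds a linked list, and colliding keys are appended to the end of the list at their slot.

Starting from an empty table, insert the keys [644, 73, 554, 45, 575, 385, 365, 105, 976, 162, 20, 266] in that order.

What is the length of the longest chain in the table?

Insert 644: h=7, bucket 7 empty → new chain.
Insert 73: h=8, bucket 8 empty → new chain.
Insert 554: h=8, bucket 8 nonempty → append to chain.
Insert 45: h=6, bucket 6 empty → new chain.
Insert 575: h=3, bucket 3 empty → new chain.
Insert 385: h=8, bucket 8 nonempty → append to chain.
Insert 365: h=1, bucket 1 empty → new chain.
Insert 105: h=1, bucket 1 nonempty → append to chain.
Insert 976: h=1, bucket 1 nonempty → append to chain.
Insert 162: h=6, bucket 6 nonempty → append to chain.
Insert 20: h=7, bucket 7 nonempty → append to chain.
Insert 266: h=6, bucket 6 nonempty → append to chain.
Final buckets:
0: _
1: 365 -> 105 -> 976
2: _
3: 575
4: _
5: _
6: 45 -> 162 -> 266
7: 644 -> 20
8: 73 -> 554 -> 385
9: _
10: _
11: _
12: _

3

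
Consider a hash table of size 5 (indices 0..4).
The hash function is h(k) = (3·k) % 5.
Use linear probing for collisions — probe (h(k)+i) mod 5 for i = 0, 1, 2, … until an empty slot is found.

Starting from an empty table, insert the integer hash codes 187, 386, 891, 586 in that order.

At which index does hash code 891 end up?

187 hashes to 1; slot 1 is free => place at 1.
386 hashes to 3; slot 3 is free => place at 3.
891 hashes to 3; 3 taken => place at 4.
586 hashes to 3; 3,4 taken => place at 0.
Table: [586, 187, -, 386, 891]

4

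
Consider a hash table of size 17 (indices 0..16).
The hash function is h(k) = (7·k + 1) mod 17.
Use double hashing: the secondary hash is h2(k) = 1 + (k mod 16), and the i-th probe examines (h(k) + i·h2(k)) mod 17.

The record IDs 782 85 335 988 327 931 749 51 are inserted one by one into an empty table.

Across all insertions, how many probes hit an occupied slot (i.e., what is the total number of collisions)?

3

782 hashes to 1; slot 1 is free -> place at 1.
85 hashes to 1, h2=6; 1 taken -> place at 7.
335 hashes to 0; slot 0 is free -> place at 0.
988 hashes to 15; slot 15 is free -> place at 15.
327 hashes to 12; slot 12 is free -> place at 12.
931 hashes to 7, h2=4; 7 taken -> place at 11.
749 hashes to 8; slot 8 is free -> place at 8.
51 hashes to 1, h2=4; 1 taken -> place at 5.
Table: [335, 782, —, —, —, 51, —, 85, 749, —, —, 931, 327, —, —, 988, —]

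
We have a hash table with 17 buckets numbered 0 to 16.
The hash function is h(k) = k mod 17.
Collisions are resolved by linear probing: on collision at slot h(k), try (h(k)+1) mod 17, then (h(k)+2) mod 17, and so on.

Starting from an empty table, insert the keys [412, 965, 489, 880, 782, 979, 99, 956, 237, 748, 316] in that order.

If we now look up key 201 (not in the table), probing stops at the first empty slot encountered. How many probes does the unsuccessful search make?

7

412: h=4 -> slot 4
965: h=13 -> slot 13
489: h=13, probe 13,14 -> slot 14
880: h=13, probe 13,14,15 -> slot 15
782: h=0 -> slot 0
979: h=10 -> slot 10
99: h=14, probe 14,15,16 -> slot 16
956: h=4, probe 4,5 -> slot 5
237: h=16, probe 16,0,1 -> slot 1
748: h=0, probe 0,1,2 -> slot 2
316: h=10, probe 10,11 -> slot 11
Table: [782, 237, 748, —, 412, 956, —, —, —, —, 979, 316, —, 965, 489, 880, 99]
Lookup 201: h=14, probe 14,15,16,0,1,2,3 → slot 3 empty, not found.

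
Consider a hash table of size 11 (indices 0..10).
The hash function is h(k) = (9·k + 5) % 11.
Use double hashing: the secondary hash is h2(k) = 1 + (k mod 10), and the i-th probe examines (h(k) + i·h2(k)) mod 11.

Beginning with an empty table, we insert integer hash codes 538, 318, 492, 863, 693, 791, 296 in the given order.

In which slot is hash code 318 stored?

538 hashes to 7; slot 7 is free → place at 7.
318 hashes to 7, h2=9; 7 taken → place at 5.
492 hashes to 0; slot 0 is free → place at 0.
863 hashes to 6; slot 6 is free → place at 6.
693 hashes to 5, h2=4; 5 taken → place at 9.
791 hashes to 7, h2=2; 7,9,0 taken → place at 2.
296 hashes to 7, h2=7; 7 taken → place at 3.
Table: [492, —, 791, 296, —, 318, 863, 538, —, 693, —]

5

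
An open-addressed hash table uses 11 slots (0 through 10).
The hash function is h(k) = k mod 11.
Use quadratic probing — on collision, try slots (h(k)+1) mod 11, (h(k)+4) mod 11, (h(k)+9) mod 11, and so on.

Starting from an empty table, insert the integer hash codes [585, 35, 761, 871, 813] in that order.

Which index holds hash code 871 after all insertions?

Insert 585: h=2, slot 2 empty => index 2.
Insert 35: h=2, slot 2 occupied => index 3.
Insert 761: h=2, slots 2,3 occupied => index 6.
Insert 871: h=2, slots 2,3,6 occupied => index 0.
Insert 813: h=10, slot 10 empty => index 10.
Table: [871, -, 585, 35, -, -, 761, -, -, -, 813]

0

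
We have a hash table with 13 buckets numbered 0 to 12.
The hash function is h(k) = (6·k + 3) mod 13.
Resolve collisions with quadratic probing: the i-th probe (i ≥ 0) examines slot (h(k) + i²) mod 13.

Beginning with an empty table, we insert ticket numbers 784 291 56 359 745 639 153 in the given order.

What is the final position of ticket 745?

Insert 784: h=1, slot 1 empty => index 1.
Insert 291: h=7, slot 7 empty => index 7.
Insert 56: h=1, slot 1 occupied => index 2.
Insert 359: h=12, slot 12 empty => index 12.
Insert 745: h=1, slots 1,2 occupied => index 5.
Insert 639: h=2, slot 2 occupied => index 3.
Insert 153: h=11, slot 11 empty => index 11.
Table: [., 784, 56, 639, ., 745, ., 291, ., ., ., 153, 359]

5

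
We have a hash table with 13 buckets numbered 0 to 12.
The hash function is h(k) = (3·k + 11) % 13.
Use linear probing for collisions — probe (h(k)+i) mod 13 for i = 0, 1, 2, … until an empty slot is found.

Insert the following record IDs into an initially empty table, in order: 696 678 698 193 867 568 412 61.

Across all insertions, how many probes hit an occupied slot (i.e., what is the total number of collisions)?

10

Insert 696: h=6, slot 6 empty => index 6.
Insert 678: h=4, slot 4 empty => index 4.
Insert 698: h=12, slot 12 empty => index 12.
Insert 193: h=5, slot 5 empty => index 5.
Insert 867: h=12, slot 12 occupied => index 0.
Insert 568: h=12, slots 12,0 occupied => index 1.
Insert 412: h=12, slots 12,0,1 occupied => index 2.
Insert 61: h=12, slots 12,0,1,2 occupied => index 3.
Table: [867, 568, 412, 61, 678, 193, 696, ∅, ∅, ∅, ∅, ∅, 698]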